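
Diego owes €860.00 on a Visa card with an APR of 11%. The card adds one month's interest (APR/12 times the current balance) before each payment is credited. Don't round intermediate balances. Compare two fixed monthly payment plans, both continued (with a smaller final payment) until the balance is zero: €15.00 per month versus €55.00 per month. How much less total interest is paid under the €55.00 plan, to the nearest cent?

Monthly rate r = 11%/12 = 0.916667% = 0.00916667.
At €15.00/mo: n = ⌈−ln(1 − rB₀/P)/ln(1+r)⌉ = 82 payments (last €10.69); total interest = total paid − €860.00 = €365.69.
At €55.00/mo: 17 payments (last €52.50); total interest €72.50.
Interest saved = €365.69 − €72.50 = €293.19.

€293.19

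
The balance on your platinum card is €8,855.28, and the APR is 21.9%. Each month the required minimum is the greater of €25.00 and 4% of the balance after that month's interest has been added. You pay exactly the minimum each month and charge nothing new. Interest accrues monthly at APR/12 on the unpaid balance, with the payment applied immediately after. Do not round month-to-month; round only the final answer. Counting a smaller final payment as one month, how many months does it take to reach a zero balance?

151 months

Monthly rate r = 21.9%/12 = 1.825% = 0.01825.
While 4% of the post-interest balance exceeds €25.00, each month B ← (B·(1+r))·(1 − 0.04), i.e. B shrinks by the factor (1+r)·0.96 = 0.97752.
This holds for months 1–118. Entering month 119 the balance is €605.38; 4% of the post-interest balance is now below €25.00, so the flat €25.00 minimum applies from here.
From month 119 a fixed €25.00 at rate r clears €605.38 in 33 more payments. Total: 118 + 33 = 151 months.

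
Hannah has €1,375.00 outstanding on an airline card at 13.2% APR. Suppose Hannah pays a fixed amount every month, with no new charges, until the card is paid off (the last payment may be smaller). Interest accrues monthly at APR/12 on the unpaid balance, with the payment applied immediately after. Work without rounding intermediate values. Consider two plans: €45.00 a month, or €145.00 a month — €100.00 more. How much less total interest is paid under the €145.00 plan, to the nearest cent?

€224.91

Monthly rate r = 13.2%/12 = 1.1% = 0.011.
At €45.00/mo: n = ⌈−ln(1 − rB₀/P)/ln(1+r)⌉ = 38 payments (last €20.06); total interest = total paid − €1,375.00 = €310.06.
At €145.00/mo: 11 payments (last €10.15); total interest €85.15.
Interest saved = €310.06 − €85.15 = €224.91.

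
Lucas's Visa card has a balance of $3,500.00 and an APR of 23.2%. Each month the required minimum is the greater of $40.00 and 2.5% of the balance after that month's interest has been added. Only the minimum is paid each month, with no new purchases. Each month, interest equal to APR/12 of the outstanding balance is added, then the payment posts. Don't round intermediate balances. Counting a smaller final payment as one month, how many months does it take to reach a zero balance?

205 months

Monthly rate r = 23.2%/12 = 1.93333% = 0.0193333.
While 2.5% of the post-interest balance exceeds $40.00, each month B ← (B·(1+r))·(1 − 0.025), i.e. B shrinks by the factor (1+r)·0.975 = 0.99385.
This holds for months 1–130. Entering month 131 the balance is $1,569.56; 2.5% of the post-interest balance is now below $40.00, so the flat $40.00 minimum applies from here.
From month 131 a fixed $40.00 at rate r clears $1,569.56 in 75 more payments. Total: 130 + 75 = 205 months.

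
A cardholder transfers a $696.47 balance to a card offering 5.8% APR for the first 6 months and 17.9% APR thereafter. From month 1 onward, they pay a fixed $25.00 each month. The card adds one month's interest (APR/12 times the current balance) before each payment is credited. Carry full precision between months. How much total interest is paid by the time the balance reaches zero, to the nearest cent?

Promo months 1–6 at r₀ = 5.8%/12 = 0.00483333; months 7+ at r₁ = 17.9%/12 = 0.0149167.
After month 6: iterate B ← B·(1+r₀) − $25.00 for 6 months → $565.09.
Then at r₁ with $25.00/mo: n₂ = −ln(1 − r₁·B/P)/ln(1+r₁) ≈ 27.77 → 28 more payments.
Total paid = 33·$25.00 + $19.38 = $844.38; interest = $844.38 − $696.47 = $147.91.

$147.91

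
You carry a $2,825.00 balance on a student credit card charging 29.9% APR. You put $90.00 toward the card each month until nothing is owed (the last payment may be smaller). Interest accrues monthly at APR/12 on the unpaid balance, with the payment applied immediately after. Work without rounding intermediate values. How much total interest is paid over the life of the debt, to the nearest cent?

$2,747.22

Monthly rate r = 29.9%/12 = 2.49167% = 0.0249167.
Payoff takes n = ⌈−ln(1 − rB₀/P)/ln(1+r)⌉ = ⌈61.913⌉ = 62 payments; the last is $82.22.
Total paid = 61·$90.00 + $82.22 = $5,572.22.
Total interest = total paid − principal = $5,572.22 − $2,825.00 = $2,747.22.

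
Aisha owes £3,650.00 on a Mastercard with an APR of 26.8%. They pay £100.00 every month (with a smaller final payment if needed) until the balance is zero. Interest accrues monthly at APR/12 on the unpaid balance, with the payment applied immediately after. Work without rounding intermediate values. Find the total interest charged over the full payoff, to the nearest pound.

Monthly rate r = 26.8%/12 = 2.23333% = 0.0223333.
Payoff takes n = ⌈−ln(1 − rB₀/P)/ln(1+r)⌉ = ⌈76.437⌉ = 77 payments; the last is £43.93.
Total paid = 76·£100.00 + £43.93 = £7,643.93.
Total interest = total paid − principal = £7,643.93 − £3,650.00 = £3,993.93.

£3,994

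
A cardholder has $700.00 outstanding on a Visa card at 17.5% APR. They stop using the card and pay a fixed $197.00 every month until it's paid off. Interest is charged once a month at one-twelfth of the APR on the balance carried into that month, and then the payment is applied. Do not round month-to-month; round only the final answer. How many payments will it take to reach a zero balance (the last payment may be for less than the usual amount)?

Monthly rate r = 17.5%/12 = 1.45833% = 0.0145833.
Recurrence: B ← B·(1+r) − $197.00.
Month 1: interest $10.21; balance after payment $513.21.
Month 2: interest $7.48; balance after payment $323.69.
Month 3: interest $4.72; balance after payment $131.41.
Month 4: interest $1.92; balance after payment $0.00.

4 payments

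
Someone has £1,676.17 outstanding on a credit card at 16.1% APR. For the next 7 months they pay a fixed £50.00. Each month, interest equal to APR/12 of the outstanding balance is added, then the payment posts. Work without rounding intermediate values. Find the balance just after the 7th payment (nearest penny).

Monthly rate r = 16.1%/12 = 1.34167% = 0.0134167.
Each month: B ← B·(1+r) − £50.00.
Month 1: interest £22.49; balance after payment £1,648.66.
Month 2: interest £22.12; balance after payment £1,620.78.
Month 3: interest £21.75; balance after payment £1,592.52.
Month 4: interest £21.37; balance after payment £1,563.89.
Month 5: interest £20.98; balance after payment £1,534.87.
Month 6: interest £20.59; balance after payment £1,505.46.
Month 7: interest £20.20; balance after payment £1,475.66.

£1,475.66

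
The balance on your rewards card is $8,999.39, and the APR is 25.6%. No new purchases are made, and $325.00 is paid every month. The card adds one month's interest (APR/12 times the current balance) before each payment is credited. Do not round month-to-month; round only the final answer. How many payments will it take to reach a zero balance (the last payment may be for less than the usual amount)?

43 months

Monthly rate r = 25.6%/12 = 2.13333% = 0.0213333.
Recurrence: B ← B·(1+r) − $325.00.
Month 1: interest $191.99; balance after payment $8,866.38.
Month 2: interest $189.15; balance after payment $8,730.53.
Closed form: n = −ln(1 − rB₀/P)/ln(1+r) = −ln(0.40927)/ln(1.02133) ≈ 42.322, so the balance reaches zero during payment 43.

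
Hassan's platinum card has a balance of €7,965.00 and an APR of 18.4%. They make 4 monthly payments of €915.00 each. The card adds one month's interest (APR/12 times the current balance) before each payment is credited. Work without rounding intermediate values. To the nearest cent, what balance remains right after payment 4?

Monthly rate r = 18.4%/12 = 1.53333% = 0.0153333.
Each month: B ← B·(1+r) − €915.00.
Month 1: interest €122.13; balance after payment €7,172.13.
Month 2: interest €109.97; balance after payment €6,367.10.
Month 3: interest €97.63; balance after payment €5,549.73.
Month 4: interest €85.10; balance after payment €4,719.83.

€4,719.83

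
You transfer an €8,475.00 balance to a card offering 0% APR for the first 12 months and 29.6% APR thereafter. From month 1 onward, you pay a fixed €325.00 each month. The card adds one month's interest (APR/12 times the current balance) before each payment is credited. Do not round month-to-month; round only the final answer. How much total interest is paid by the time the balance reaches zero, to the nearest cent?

Promo months 1–12 at r₀ = 0%/12 = 0; months 13+ at r₁ = 29.6%/12 = 0.0246667.
After month 12 (no interest yet): B = €8,475.00 − 12·€325.00 = €4,575.00.
Then at r₁ with €325.00/mo: n₂ = −ln(1 − r₁·B/P)/ln(1+r₁) ≈ 17.50 → 18 more payments.
Total paid = 29·€325.00 + €164.86 = €9,589.86; interest = €9,589.86 − €8,475.00 = €1,114.86.

€1,114.86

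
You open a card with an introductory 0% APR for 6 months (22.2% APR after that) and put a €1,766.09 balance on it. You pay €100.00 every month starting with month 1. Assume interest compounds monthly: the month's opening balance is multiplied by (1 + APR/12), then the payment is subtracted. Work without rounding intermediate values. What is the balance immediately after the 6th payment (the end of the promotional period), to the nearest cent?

€1,166.09

Promo months 1–6 at r₀ = 0%/12 = 0; months 7+ at r₁ = 22.2%/12 = 0.0185.
After month 6 (no interest yet): B = €1,766.09 − 6·€100.00 = €1,166.09.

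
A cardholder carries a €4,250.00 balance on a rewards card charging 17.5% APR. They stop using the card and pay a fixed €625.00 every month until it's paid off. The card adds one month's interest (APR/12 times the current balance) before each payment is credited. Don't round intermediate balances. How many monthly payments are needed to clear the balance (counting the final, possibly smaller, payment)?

Monthly rate r = 17.5%/12 = 1.45833% = 0.0145833.
Recurrence: B ← B·(1+r) − €625.00.
Month 1: interest €61.98; balance after payment €3,686.98.
Month 2: interest €53.77; balance after payment €3,115.75.
Closed form: n = −ln(1 − rB₀/P)/ln(1+r) = −ln(0.90083)/ln(1.01458) ≈ 7.213, so the balance reaches zero during payment 8.

8 months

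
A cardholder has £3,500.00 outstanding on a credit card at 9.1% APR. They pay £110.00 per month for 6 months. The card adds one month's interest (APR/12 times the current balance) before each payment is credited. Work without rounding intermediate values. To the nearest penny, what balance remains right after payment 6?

£2,989.66

Monthly rate r = 9.1%/12 = 0.758333% = 0.00758333.
Each month: B ← B·(1+r) − £110.00.
Month 1: interest £26.54; balance after payment £3,416.54.
Month 2: interest £25.91; balance after payment £3,332.45.
Month 3: interest £25.27; balance after payment £3,247.72.
Month 4: interest £24.63; balance after payment £3,162.35.
Month 5: interest £23.98; balance after payment £3,076.33.
Month 6: interest £23.33; balance after payment £2,989.66.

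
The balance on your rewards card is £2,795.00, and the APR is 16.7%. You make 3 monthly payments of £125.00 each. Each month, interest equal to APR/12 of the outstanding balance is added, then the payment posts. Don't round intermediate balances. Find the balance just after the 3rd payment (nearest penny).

£2,533.08

Monthly rate r = 16.7%/12 = 1.39167% = 0.0139167.
Each month: B ← B·(1+r) − £125.00.
Month 1: interest £38.90; balance after payment £2,708.90.
Month 2: interest £37.70; balance after payment £2,621.60.
Month 3: interest £36.48; balance after payment £2,533.08.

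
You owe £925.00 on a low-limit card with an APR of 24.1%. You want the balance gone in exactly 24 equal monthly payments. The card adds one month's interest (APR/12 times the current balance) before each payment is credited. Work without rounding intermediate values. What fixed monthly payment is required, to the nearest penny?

£48.95

Monthly rate r = 24.1%/12 = 2.00833% = 0.0200833.
Level-payment amortization: P = B₀·r / (1 − (1+r)^(−n)) = 925.00·0.0200833 / (1 − 1.02008^(−24)).
Denominator 1 − (1+r)^(−24) = 0.37949633.
P = 18.5771 / 0.37949633 ≈ 48.95.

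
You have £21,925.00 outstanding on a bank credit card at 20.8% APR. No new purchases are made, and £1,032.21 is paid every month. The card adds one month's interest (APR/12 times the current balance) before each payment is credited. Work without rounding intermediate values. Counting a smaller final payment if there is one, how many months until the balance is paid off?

Monthly rate r = 20.8%/12 = 1.73333% = 0.0173333.
Recurrence: B ← B·(1+r) − £1,032.21.
Month 1: interest £380.03; balance after payment £21,272.82.
Month 2: interest £368.73; balance after payment £20,609.34.
Closed form: n = −ln(1 − rB₀/P)/ln(1+r) = −ln(0.63183)/ln(1.01733) ≈ 26.718, so the balance reaches zero during payment 27.

27 months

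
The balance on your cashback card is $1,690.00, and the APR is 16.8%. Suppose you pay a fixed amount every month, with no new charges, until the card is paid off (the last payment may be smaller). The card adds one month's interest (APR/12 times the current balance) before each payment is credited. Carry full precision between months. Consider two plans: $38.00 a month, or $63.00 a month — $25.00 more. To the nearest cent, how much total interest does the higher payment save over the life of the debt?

Monthly rate r = 16.8%/12 = 1.4% = 0.014.
At $38.00/mo: n = ⌈−ln(1 − rB₀/P)/ln(1+r)⌉ = 71 payments (last $3.66); total interest = total paid − $1,690.00 = $973.66.
At $63.00/mo: 34 payments (last $54.87); total interest $443.87.
Interest saved = $973.66 − $443.87 = $529.79.

$529.79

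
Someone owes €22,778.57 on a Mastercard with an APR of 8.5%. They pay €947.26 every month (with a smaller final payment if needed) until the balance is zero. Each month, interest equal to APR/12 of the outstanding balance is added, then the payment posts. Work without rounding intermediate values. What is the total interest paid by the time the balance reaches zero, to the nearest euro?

Monthly rate r = 8.5%/12 = 0.708333% = 0.00708333.
Payoff takes n = ⌈−ln(1 − rB₀/P)/ln(1+r)⌉ = ⌈26.455⌉ = 27 payments; the last is €431.83.
Total paid = 26·€947.26 + €431.83 = €25,060.59.
Total interest = total paid − principal = €25,060.59 − €22,778.57 = €2,282.02.

€2,282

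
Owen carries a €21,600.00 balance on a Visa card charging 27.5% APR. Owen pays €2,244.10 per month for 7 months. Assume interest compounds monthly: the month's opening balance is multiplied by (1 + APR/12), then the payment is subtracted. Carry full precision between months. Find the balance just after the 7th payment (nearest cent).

€8,481.65

Monthly rate r = 27.5%/12 = 2.29167% = 0.0229167.
Each month: B ← B·(1+r) − €2,244.10.
Month 1: interest €495.00; balance after payment €19,850.90.
Month 2: interest €454.92; balance after payment €18,061.72.
Month 3: interest €413.91; balance after payment €16,231.53.
Month 4: interest €371.97; balance after payment €14,359.40.
Month 5: interest €329.07; balance after payment €12,444.37.
Month 6: interest €285.18; balance after payment €10,485.46.
Month 7: interest €240.29; balance after payment €8,481.65.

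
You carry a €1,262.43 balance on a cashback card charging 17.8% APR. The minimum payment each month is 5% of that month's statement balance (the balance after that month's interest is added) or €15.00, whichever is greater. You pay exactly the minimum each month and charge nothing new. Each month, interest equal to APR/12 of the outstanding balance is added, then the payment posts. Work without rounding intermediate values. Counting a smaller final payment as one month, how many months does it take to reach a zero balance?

64 months

Monthly rate r = 17.8%/12 = 1.48333% = 0.0148333.
While 5% of the post-interest balance exceeds €15.00, each month B ← (B·(1+r))·(1 − 0.05), i.e. B shrinks by the factor (1+r)·0.95 = 0.96409.
This holds for months 1–40. Entering month 41 the balance is €292.38; 5% of the post-interest balance is now below €15.00, so the flat €15.00 minimum applies from here.
From month 41 a fixed €15.00 at rate r clears €292.38 in 24 more payments. Total: 40 + 24 = 64 months.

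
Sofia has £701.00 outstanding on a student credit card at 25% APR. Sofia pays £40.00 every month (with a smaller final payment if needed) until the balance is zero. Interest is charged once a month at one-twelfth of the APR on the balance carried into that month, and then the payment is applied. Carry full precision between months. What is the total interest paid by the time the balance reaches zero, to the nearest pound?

£180

Monthly rate r = 25%/12 = 2.08333% = 0.0208333.
Payoff takes n = ⌈−ln(1 − rB₀/P)/ln(1+r)⌉ = ⌈22.032⌉ = 23 payments; the last is £1.31.
Total paid = 22·£40.00 + £1.31 = £881.31.
Total interest = total paid − principal = £881.31 − £701.00 = £180.31.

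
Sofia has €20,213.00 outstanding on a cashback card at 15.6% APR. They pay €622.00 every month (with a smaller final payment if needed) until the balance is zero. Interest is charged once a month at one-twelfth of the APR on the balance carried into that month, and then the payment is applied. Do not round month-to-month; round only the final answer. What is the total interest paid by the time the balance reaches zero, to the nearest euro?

Monthly rate r = 15.6%/12 = 1.3% = 0.013.
Payoff takes n = ⌈−ln(1 − rB₀/P)/ln(1+r)⌉ = ⌈42.503⌉ = 43 payments; the last is €313.68.
Total paid = 42·€622.00 + €313.68 = €26,437.68.
Total interest = total paid − principal = €26,437.68 − €20,213.00 = €6,224.68.

€6,225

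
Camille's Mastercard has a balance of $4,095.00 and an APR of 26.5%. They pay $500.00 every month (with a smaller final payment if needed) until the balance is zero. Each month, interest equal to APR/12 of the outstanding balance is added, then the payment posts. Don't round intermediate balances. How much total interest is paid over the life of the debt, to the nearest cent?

Monthly rate r = 26.5%/12 = 2.20833% = 0.0220833.
Payoff takes n = ⌈−ln(1 − rB₀/P)/ln(1+r)⌉ = ⌈9.134⌉ = 10 payments; the last is $67.38.
Total paid = 9·$500.00 + $67.38 = $4,567.38.
Total interest = total paid − principal = $4,567.38 − $4,095.00 = $472.38.

$472.38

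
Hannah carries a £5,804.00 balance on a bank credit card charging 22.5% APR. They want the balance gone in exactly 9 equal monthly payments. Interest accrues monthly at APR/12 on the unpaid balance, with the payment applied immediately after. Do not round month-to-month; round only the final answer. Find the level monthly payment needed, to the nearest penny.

£706.84

Monthly rate r = 22.5%/12 = 1.875% = 0.01875.
Level-payment amortization: P = B₀·r / (1 − (1+r)^(−n)) = 5804.00·0.01875 / (1 − 1.01875^(−9)).
Denominator 1 − (1+r)^(−9) = 0.153959011.
P = 108.825 / 0.153959011 ≈ 706.84.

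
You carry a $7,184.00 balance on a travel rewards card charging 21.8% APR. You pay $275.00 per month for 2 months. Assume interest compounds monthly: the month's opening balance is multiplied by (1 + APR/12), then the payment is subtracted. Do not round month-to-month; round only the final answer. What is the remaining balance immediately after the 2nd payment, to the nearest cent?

$6,892.39

Monthly rate r = 21.8%/12 = 1.81667% = 0.0181667.
Each month: B ← B·(1+r) − $275.00.
Month 1: interest $130.51; balance after payment $7,039.51.
Month 2: interest $127.88; balance after payment $6,892.39.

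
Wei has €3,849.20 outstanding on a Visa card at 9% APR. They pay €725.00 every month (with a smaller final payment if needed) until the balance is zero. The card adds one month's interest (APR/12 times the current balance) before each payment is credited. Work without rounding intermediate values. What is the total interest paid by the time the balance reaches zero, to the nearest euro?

€94

Monthly rate r = 9%/12 = 0.75% = 0.0075.
Payoff takes n = ⌈−ln(1 − rB₀/P)/ln(1+r)⌉ = ⌈5.438⌉ = 6 payments; the last is €318.31.
Total paid = 5·€725.00 + €318.31 = €3,943.31.
Total interest = total paid − principal = €3,943.31 − €3,849.20 = €94.11.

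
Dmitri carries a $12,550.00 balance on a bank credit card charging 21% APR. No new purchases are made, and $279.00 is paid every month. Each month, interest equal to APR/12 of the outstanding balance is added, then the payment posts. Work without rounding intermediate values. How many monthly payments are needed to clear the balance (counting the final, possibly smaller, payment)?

Monthly rate r = 21%/12 = 1.75% = 0.0175.
Recurrence: B ← B·(1+r) − $279.00.
Month 1: interest $219.63; balance after payment $12,490.62.
Month 2: interest $218.59; balance after payment $12,430.21.
Closed form: n = −ln(1 − rB₀/P)/ln(1+r) = −ln(0.21281)/ln(1.0175) ≈ 89.191, so the balance reaches zero during payment 90.

90 payments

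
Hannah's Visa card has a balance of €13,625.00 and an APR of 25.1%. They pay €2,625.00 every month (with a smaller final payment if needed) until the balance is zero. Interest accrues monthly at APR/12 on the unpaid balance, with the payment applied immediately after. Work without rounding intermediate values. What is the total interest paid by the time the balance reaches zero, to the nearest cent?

€954.96

Monthly rate r = 25.1%/12 = 2.09167% = 0.0209167.
Payoff takes n = ⌈−ln(1 − rB₀/P)/ln(1+r)⌉ = ⌈5.552⌉ = 6 payments; the last is €1,454.96.
Total paid = 5·€2,625.00 + €1,454.96 = €14,579.96.
Total interest = total paid − principal = €14,579.96 − €13,625.00 = €954.96.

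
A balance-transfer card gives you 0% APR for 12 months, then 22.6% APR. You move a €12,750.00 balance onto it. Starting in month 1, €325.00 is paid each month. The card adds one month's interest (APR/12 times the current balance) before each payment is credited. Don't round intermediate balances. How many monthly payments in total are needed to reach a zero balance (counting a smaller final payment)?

Promo months 1–12 at r₀ = 0%/12 = 0; months 13+ at r₁ = 22.6%/12 = 0.0188333.
After month 12 (no interest yet): B = €12,750.00 − 12·€325.00 = €8,850.00.
Then at r₁ with €325.00/mo: n₂ = −ln(1 − r₁·B/P)/ln(1+r₁) ≈ 38.54 → 39 more payments.

51 months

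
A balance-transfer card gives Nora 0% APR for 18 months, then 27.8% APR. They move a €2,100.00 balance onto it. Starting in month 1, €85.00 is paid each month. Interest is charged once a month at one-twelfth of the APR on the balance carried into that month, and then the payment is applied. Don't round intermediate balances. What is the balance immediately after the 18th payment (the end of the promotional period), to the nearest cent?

Promo months 1–18 at r₀ = 0%/12 = 0; months 19+ at r₁ = 27.8%/12 = 0.0231667.
After month 18 (no interest yet): B = €2,100.00 − 18·€85.00 = €570.00.

€570.00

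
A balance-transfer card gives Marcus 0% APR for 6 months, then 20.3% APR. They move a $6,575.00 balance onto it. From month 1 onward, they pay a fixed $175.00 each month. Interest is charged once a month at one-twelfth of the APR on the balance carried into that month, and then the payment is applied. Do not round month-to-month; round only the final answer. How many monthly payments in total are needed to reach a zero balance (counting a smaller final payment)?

52 months

Promo months 1–6 at r₀ = 0%/12 = 0; months 7+ at r₁ = 20.3%/12 = 0.0169167.
After month 6 (no interest yet): B = $6,575.00 − 6·$175.00 = $5,525.00.
Then at r₁ with $175.00/mo: n₂ = −ln(1 − r₁·B/P)/ln(1+r₁) ≈ 45.53 → 46 more payments.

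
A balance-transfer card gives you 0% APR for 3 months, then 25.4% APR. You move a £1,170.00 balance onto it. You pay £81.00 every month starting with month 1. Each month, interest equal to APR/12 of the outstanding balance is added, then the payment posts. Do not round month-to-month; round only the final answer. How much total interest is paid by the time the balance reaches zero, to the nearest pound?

£146

Promo months 1–3 at r₀ = 0%/12 = 0; months 4+ at r₁ = 25.4%/12 = 0.0211667.
After month 3 (no interest yet): B = £1,170.00 − 3·£81.00 = £927.00.
Then at r₁ with £81.00/mo: n₂ = −ln(1 − r₁·B/P)/ln(1+r₁) ≈ 13.24 → 14 more payments.
Total paid = 16·£81.00 + £19.86 = £1,315.86; interest = £1,315.86 − £1,170.00 = £145.86.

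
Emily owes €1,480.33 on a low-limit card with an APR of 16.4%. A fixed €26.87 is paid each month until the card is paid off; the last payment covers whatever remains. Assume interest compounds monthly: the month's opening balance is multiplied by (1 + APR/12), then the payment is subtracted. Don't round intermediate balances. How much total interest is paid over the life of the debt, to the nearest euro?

€1,287

Monthly rate r = 16.4%/12 = 1.36667% = 0.0136667.
Payoff takes n = ⌈−ln(1 − rB₀/P)/ln(1+r)⌉ = ⌈102.996⌉ = 103 payments; the last is €26.75.
Total paid = 102·€26.87 + €26.75 = €2,767.49.
Total interest = total paid − principal = €2,767.49 − €1,480.33 = €1,287.16.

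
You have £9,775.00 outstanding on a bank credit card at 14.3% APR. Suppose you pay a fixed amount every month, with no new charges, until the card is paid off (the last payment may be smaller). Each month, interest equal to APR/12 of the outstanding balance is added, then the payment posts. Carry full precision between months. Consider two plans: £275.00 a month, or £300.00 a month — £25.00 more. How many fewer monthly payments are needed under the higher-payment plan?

Monthly rate r = 14.3%/12 = 1.19167% = 0.0119167.
At £275.00/mo: n = ⌈−ln(1 − rB₀/P)/ln(1+r)⌉ = 47 payments (last £139.65); total interest = total paid − £9,775.00 = £3,014.65.
At £300.00/mo: 42 payments (last £147.15); total interest £2,672.15.
Payments saved = 47 − 42 = 5.

5 fewer payments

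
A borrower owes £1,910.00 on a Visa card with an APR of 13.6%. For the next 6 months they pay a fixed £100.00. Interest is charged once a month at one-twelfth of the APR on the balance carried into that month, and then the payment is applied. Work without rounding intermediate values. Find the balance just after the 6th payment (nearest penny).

£1,426.36

Monthly rate r = 13.6%/12 = 1.13333% = 0.0113333.
Each month: B ← B·(1+r) − £100.00.
Month 1: interest £21.65; balance after payment £1,831.65.
Month 2: interest £20.76; balance after payment £1,752.41.
Month 3: interest £19.86; balance after payment £1,672.27.
Month 4: interest £18.95; balance after payment £1,591.22.
Month 5: interest £18.03; balance after payment £1,509.25.
Month 6: interest £17.10; balance after payment £1,426.36.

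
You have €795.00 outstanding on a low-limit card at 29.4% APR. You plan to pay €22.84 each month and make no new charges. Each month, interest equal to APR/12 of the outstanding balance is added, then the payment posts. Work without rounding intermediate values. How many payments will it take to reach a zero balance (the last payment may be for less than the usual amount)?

80 payments

Monthly rate r = 29.4%/12 = 2.45% = 0.0245.
Recurrence: B ← B·(1+r) − €22.84.
Month 1: interest €19.48; balance after payment €791.64.
Month 2: interest €19.40; balance after payment €788.19.
Closed form: n = −ln(1 − rB₀/P)/ln(1+r) = −ln(0.14722)/ln(1.0245) ≈ 79.151, so the balance reaches zero during payment 80.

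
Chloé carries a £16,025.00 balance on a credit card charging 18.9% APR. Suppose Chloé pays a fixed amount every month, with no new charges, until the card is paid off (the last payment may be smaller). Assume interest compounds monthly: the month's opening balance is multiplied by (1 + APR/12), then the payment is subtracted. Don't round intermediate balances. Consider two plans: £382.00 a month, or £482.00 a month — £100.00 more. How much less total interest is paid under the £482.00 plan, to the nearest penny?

Monthly rate r = 18.9%/12 = 1.575% = 0.01575.
At £382.00/mo: n = ⌈−ln(1 − rB₀/P)/ln(1+r)⌉ = 70 payments (last £64.93); total interest = total paid − £16,025.00 = £10,397.93.
At £482.00/mo: 48 payments (last £219.84); total interest £6,848.84.
Interest saved = £10,397.93 − £6,848.84 = £3,549.09.

£3,549.09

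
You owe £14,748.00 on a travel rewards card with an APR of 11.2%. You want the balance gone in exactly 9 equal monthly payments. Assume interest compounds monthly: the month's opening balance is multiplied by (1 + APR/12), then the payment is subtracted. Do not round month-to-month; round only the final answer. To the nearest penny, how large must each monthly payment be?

£1,716.08

Monthly rate r = 11.2%/12 = 0.933333% = 0.00933333.
Level-payment amortization: P = B₀·r / (1 − (1+r)^(−n)) = 14748.00·0.00933333 / (1 − 1.00933^(−9)).
Denominator 1 − (1+r)^(−9) = 0.0802104841.
P = 137.648 / 0.0802104841 ≈ 1716.08.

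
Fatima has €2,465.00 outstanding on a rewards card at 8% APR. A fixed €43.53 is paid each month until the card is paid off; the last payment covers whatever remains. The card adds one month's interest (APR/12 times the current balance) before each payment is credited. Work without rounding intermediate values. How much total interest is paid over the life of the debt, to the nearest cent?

€640.58

Monthly rate r = 8%/12 = 0.666667% = 0.00666667.
Payoff takes n = ⌈−ln(1 − rB₀/P)/ln(1+r)⌉ = ⌈71.343⌉ = 72 payments; the last is €14.95.
Total paid = 71·€43.53 + €14.95 = €3,105.58.
Total interest = total paid − principal = €3,105.58 − €2,465.00 = €640.58.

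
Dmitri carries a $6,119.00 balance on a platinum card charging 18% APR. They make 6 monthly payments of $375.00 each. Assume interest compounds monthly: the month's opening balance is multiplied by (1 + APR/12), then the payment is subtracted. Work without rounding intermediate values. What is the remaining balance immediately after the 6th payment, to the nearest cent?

$4,354.70

Monthly rate r = 18%/12 = 1.5% = 0.015.
Each month: B ← B·(1+r) − $375.00.
Month 1: interest $91.78; balance after payment $5,835.78.
Month 2: interest $87.54; balance after payment $5,548.32.
Month 3: interest $83.22; balance after payment $5,256.55.
Month 4: interest $78.85; balance after payment $4,960.39.
Month 5: interest $74.41; balance after payment $4,659.80.
Month 6: interest $69.90; balance after payment $4,354.70.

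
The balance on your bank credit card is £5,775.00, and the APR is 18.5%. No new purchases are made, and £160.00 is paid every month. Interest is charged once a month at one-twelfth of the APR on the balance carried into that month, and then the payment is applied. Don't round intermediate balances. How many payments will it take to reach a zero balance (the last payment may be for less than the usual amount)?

Monthly rate r = 18.5%/12 = 1.54167% = 0.0154167.
Recurrence: B ← B·(1+r) − £160.00.
Month 1: interest £89.03; balance after payment £5,704.03.
Month 2: interest £87.94; balance after payment £5,631.97.
Closed form: n = −ln(1 − rB₀/P)/ln(1+r) = −ln(0.44355)/ln(1.01542) ≈ 53.136, so the balance reaches zero during payment 54.

54 payments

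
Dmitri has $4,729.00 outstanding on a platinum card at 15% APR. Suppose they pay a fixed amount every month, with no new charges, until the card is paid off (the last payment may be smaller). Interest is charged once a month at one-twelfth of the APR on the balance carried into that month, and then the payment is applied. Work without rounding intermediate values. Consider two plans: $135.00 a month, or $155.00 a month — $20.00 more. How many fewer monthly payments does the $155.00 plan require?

Monthly rate r = 15%/12 = 1.25% = 0.0125.
At $135.00/mo: n = ⌈−ln(1 − rB₀/P)/ln(1+r)⌉ = 47 payments (last $50.04); total interest = total paid − $4,729.00 = $1,531.04.
At $155.00/mo: 39 payments (last $102.45); total interest $1,263.45.
Payments saved = 47 − 39 = 8.

8 fewer payments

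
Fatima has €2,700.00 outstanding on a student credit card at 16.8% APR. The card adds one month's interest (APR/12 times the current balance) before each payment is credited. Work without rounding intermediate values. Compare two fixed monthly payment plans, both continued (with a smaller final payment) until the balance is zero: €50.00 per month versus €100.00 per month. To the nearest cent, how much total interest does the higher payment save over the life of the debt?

€1,657.77

Monthly rate r = 16.8%/12 = 1.4% = 0.014.
At €50.00/mo: n = ⌈−ln(1 − rB₀/P)/ln(1+r)⌉ = 102 payments (last €23.08); total interest = total paid − €2,700.00 = €2,373.08.
At €100.00/mo: 35 payments (last €15.31); total interest €715.31.
Interest saved = €2,373.08 − €715.31 = €1,657.77.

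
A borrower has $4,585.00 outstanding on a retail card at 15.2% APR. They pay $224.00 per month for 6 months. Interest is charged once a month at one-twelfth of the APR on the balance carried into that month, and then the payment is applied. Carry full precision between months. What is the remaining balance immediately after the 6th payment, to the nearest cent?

$3,557.40

Monthly rate r = 15.2%/12 = 1.26667% = 0.0126667.
Each month: B ← B·(1+r) − $224.00.
Month 1: interest $58.08; balance after payment $4,419.08.
Month 2: interest $55.97; balance after payment $4,251.05.
Month 3: interest $53.85; balance after payment $4,080.90.
Month 4: interest $51.69; balance after payment $3,908.59.
Month 5: interest $49.51; balance after payment $3,734.10.
Month 6: interest $47.30; balance after payment $3,557.40.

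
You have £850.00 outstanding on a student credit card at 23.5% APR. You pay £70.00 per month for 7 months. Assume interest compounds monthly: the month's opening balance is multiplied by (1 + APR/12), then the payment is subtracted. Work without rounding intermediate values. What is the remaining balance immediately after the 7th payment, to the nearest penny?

£453.85

Monthly rate r = 23.5%/12 = 1.95833% = 0.0195833.
Each month: B ← B·(1+r) − £70.00.
Month 1: interest £16.65; balance after payment £796.65.
Month 2: interest £15.60; balance after payment £742.25.
Month 3: interest £14.54; balance after payment £686.78.
Month 4: interest £13.45; balance after payment £630.23.
Month 5: interest £12.34; balance after payment £572.57.
Month 6: interest £11.21; balance after payment £513.79.
Month 7: interest £10.06; balance after payment £453.85.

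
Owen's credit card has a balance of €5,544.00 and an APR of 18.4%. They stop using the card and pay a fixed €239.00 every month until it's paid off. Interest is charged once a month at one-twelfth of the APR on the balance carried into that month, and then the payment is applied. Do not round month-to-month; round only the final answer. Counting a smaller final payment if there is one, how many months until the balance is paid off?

29 payments

Monthly rate r = 18.4%/12 = 1.53333% = 0.0153333.
Recurrence: B ← B·(1+r) − €239.00.
Month 1: interest €85.01; balance after payment €5,390.01.
Month 2: interest €82.65; balance after payment €5,233.65.
Closed form: n = −ln(1 − rB₀/P)/ln(1+r) = −ln(0.64432)/ln(1.01533) ≈ 28.886, so the balance reaches zero during payment 29.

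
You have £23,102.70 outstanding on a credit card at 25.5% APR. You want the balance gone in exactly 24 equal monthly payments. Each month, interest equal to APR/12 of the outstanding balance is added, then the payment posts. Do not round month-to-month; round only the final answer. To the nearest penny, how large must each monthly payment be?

£1,238.83

Monthly rate r = 25.5%/12 = 2.125% = 0.02125.
Level-payment amortization: P = B₀·r / (1 − (1+r)^(−n)) = 23102.70·0.02125 / (1 − 1.02125^(−24)).
Denominator 1 − (1+r)^(−24) = 0.396287274.
P = 490.932 / 0.396287274 ≈ 1238.83.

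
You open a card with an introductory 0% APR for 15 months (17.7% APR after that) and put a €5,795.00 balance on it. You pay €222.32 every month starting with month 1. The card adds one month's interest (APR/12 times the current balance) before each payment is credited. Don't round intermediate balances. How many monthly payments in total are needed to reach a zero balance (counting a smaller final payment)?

Promo months 1–15 at r₀ = 0%/12 = 0; months 16+ at r₁ = 17.7%/12 = 0.01475.
After month 15 (no interest yet): B = €5,795.00 − 15·€222.32 = €2,460.20.
Then at r₁ with €222.32/mo: n₂ = −ln(1 − r₁·B/P)/ln(1+r₁) ≈ 12.17 → 13 more payments.

28 payments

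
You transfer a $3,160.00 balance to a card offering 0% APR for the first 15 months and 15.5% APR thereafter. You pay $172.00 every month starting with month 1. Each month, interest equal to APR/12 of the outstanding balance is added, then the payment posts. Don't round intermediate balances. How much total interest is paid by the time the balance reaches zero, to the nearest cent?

$17.11

Promo months 1–15 at r₀ = 0%/12 = 0; months 16+ at r₁ = 15.5%/12 = 0.0129167.
After month 15 (no interest yet): B = $3,160.00 − 15·$172.00 = $580.00.
Then at r₁ with $172.00/mo: n₂ = −ln(1 − r₁·B/P)/ln(1+r₁) ≈ 3.47 → 4 more payments.
Total paid = 18·$172.00 + $81.11 = $3,177.11; interest = $3,177.11 − $3,160.00 = $17.11.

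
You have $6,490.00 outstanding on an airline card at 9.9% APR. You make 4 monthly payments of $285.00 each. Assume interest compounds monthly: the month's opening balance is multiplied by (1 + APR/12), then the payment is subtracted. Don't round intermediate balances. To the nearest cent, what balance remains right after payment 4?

Monthly rate r = 9.9%/12 = 0.825% = 0.00825.
Each month: B ← B·(1+r) − $285.00.
Month 1: interest $53.54; balance after payment $6,258.54.
Month 2: interest $51.63; balance after payment $6,025.18.
Month 3: interest $49.71; balance after payment $5,789.88.
Month 4: interest $47.77; balance after payment $5,552.65.

$5,552.65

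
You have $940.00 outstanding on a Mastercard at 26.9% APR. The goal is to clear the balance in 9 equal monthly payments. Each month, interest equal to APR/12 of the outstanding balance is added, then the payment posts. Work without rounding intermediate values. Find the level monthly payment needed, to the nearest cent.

Monthly rate r = 26.9%/12 = 2.24167% = 0.0224167.
Level-payment amortization: P = B₀·r / (1 − (1+r)^(−n)) = 940.00·0.0224167 / (1 − 1.02242^(−9)).
Denominator 1 − (1+r)^(−9) = 0.180877763.
P = 21.0717 / 0.180877763 ≈ 116.50.

$116.50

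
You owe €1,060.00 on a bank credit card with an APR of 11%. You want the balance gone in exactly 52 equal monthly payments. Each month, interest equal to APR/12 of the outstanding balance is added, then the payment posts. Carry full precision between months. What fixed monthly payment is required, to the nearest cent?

Monthly rate r = 11%/12 = 0.916667% = 0.00916667.
Level-payment amortization: P = B₀·r / (1 − (1+r)^(−n)) = 1060.00·0.00916667 / (1 − 1.00917^(−52)).
Denominator 1 − (1+r)^(−52) = 0.377800939.
P = 9.71667 / 0.377800939 ≈ 25.72.

€25.72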